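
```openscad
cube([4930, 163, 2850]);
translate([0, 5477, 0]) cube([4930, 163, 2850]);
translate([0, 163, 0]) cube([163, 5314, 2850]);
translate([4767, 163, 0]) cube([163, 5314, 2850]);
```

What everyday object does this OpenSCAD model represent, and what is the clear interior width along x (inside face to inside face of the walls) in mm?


A house (or room) frame. The interior width is 4604 mm.

Four 2850 mm walls enclosing a rectangle with no floor or roof — a room or house frame. Outside width is 4930 mm and wall thickness is 163 mm, so the interior width is 4930 − 2 × 163 = 4604 mm.


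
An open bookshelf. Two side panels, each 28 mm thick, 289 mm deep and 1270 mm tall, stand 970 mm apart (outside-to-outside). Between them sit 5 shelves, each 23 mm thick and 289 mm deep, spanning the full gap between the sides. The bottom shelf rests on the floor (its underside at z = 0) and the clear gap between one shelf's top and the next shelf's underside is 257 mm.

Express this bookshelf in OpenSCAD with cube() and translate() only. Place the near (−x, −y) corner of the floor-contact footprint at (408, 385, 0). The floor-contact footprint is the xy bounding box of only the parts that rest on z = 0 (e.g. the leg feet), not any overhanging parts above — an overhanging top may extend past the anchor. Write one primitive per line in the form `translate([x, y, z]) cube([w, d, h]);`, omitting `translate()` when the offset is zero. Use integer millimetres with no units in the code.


translate([408, 385, 0]) cube([28, 289, 1270]);
translate([1350, 385, 0]) cube([28, 289, 1270]);
translate([436, 385, 0]) cube([914, 289, 23]);
translate([436, 385, 280]) cube([914, 289, 23]);
translate([436, 385, 560]) cube([914, 289, 23]);
translate([436, 385, 840]) cube([914, 289, 23]);
translate([436, 385, 1120]) cube([914, 289, 23]);


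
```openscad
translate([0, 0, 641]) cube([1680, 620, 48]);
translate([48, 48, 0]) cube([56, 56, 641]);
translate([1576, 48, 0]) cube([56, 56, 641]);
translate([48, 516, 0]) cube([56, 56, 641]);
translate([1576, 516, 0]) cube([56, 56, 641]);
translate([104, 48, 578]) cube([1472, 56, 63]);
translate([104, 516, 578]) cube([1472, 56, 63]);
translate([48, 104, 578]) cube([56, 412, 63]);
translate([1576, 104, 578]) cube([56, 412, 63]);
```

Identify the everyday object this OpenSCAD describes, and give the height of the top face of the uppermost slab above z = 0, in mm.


A table. The table height is 689 mm.

A 1680×620×48 slab sits at z = 641 on four 56 mm square posts — a table. The top surface is at 641 + 48 = 689 mm.


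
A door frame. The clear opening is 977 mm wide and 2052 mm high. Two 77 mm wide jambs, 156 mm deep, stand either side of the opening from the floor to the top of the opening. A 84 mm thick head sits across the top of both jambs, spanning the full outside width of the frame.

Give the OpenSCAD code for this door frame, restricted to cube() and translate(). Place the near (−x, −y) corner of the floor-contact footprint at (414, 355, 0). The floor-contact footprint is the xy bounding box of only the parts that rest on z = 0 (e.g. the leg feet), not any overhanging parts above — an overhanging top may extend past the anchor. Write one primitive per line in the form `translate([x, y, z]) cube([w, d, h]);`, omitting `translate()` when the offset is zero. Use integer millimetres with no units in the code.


translate([414, 355, 0]) cube([77, 156, 2052]);
translate([1468, 355, 0]) cube([77, 156, 2052]);
translate([414, 355, 2052]) cube([1131, 156, 84]);


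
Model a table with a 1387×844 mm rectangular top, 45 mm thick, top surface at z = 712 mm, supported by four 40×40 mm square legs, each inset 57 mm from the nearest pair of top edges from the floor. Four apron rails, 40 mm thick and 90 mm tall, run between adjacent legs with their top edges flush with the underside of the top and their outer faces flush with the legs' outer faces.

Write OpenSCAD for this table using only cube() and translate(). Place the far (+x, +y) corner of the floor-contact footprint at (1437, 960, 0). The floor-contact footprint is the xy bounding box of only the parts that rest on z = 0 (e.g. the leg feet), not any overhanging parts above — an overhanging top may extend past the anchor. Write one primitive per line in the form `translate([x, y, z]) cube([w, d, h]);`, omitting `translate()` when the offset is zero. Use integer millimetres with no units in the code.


translate([107, 173, 667]) cube([1387, 844, 45]);
translate([164, 230, 0]) cube([40, 40, 667]);
translate([1397, 230, 0]) cube([40, 40, 667]);
translate([164, 920, 0]) cube([40, 40, 667]);
translate([1397, 920, 0]) cube([40, 40, 667]);
translate([204, 230, 577]) cube([1193, 40, 90]);
translate([204, 920, 577]) cube([1193, 40, 90]);
translate([164, 270, 577]) cube([40, 650, 90]);
translate([1397, 270, 577]) cube([40, 650, 90]);


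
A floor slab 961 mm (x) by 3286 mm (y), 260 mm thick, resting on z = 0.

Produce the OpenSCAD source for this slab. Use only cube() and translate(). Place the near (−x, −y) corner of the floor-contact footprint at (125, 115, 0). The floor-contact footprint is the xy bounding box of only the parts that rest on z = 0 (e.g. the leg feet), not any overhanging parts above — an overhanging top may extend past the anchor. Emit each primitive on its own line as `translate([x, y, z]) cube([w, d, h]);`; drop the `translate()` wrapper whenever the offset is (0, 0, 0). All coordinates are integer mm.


translate([125, 115, 0]) cube([961, 3286, 260]);


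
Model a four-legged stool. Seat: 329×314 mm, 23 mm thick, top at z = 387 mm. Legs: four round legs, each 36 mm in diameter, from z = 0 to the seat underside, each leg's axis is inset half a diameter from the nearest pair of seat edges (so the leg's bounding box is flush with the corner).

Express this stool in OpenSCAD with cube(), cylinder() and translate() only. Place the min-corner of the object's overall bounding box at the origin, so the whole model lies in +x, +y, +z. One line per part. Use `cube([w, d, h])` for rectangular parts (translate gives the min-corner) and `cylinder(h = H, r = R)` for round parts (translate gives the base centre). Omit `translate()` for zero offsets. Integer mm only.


// leg_h = 387 - 23 = 364
translate([0, 0, 364]) cube([329, 314, 23]);
translate([18, 18, 0]) cylinder(h = 364, r = 18);
translate([311, 18, 0]) cylinder(h = 364, r = 18);
translate([18, 296, 0]) cylinder(h = 364, r = 18);
translate([311, 296, 0]) cylinder(h = 364, r = 18);


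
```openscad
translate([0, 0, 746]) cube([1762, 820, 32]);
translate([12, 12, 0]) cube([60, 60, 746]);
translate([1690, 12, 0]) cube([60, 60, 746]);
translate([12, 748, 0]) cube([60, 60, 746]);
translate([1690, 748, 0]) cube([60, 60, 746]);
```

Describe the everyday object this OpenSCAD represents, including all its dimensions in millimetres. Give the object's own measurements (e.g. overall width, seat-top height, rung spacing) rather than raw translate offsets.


A rectangular dining table. The top is 1762×820×32 mm with its upper surface at z = 778 mm. It stands on four 60×60 mm square legs, each inset 12 mm from the nearest pair of top edges, running from the floor to the underside of the top.


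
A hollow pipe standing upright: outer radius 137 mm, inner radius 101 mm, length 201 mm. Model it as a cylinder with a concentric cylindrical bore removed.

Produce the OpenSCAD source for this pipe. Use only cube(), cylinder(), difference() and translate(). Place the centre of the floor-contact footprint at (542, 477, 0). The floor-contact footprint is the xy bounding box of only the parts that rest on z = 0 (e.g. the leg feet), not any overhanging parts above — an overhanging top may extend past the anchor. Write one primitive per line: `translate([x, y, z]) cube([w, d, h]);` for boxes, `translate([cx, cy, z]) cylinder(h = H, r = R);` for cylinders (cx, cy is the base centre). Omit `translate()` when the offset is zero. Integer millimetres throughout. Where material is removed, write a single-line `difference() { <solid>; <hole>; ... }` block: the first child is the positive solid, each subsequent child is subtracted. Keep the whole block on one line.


difference() { translate([542, 477, 0]) cylinder(h = 201, r = 137); translate([542, 477, 0]) cylinder(h = 201, r = 101); }


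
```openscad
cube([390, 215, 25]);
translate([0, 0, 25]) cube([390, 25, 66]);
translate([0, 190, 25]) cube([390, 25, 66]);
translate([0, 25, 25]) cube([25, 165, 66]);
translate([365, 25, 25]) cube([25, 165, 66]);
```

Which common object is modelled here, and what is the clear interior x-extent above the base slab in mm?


An open box. The internal width is 340 mm.

A 390×215 base slab with four walls standing on it — an open box. The base is 390 mm wide and the walls are 25 mm thick, so the internal width is 390 − 2 × 25 = 340 mm.


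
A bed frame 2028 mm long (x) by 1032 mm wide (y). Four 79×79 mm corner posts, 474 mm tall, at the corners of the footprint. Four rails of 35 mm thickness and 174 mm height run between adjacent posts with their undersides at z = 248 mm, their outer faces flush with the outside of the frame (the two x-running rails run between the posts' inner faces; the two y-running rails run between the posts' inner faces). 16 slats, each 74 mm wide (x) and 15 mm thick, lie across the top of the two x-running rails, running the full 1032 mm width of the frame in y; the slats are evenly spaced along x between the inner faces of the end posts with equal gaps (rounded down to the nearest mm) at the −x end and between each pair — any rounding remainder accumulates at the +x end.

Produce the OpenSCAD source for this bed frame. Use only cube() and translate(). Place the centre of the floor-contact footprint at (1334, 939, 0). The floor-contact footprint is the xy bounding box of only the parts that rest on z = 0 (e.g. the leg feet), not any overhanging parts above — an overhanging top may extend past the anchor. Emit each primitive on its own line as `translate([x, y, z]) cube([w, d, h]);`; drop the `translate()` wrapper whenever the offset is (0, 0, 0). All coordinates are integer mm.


// slat z = rail_z + rail_h = 248 + 174 = 422
// slat gap = ⌊(1870 − 16·74) / 17⌋ = 40
translate([320, 423, 0]) cube([79, 79, 474]);
translate([320, 1376, 0]) cube([79, 79, 474]);
translate([2269, 423, 0]) cube([79, 79, 474]);
translate([2269, 1376, 0]) cube([79, 79, 474]);
translate([399, 423, 248]) cube([1870, 35, 174]);
translate([399, 1420, 248]) cube([1870, 35, 174]);
translate([320, 502, 248]) cube([35, 874, 174]);
translate([2313, 502, 248]) cube([35, 874, 174]);
translate([439, 423, 422]) cube([74, 1032, 15]);
translate([553, 423, 422]) cube([74, 1032, 15]);
translate([667, 423, 422]) cube([74, 1032, 15]);
translate([781, 423, 422]) cube([74, 1032, 15]);
translate([895, 423, 422]) cube([74, 1032, 15]);
translate([1009, 423, 422]) cube([74, 1032, 15]);
translate([1123, 423, 422]) cube([74, 1032, 15]);
translate([1237, 423, 422]) cube([74, 1032, 15]);
translate([1351, 423, 422]) cube([74, 1032, 15]);
translate([1465, 423, 422]) cube([74, 1032, 15]);
translate([1579, 423, 422]) cube([74, 1032, 15]);
translate([1693, 423, 422]) cube([74, 1032, 15]);
translate([1807, 423, 422]) cube([74, 1032, 15]);
translate([1921, 423, 422]) cube([74, 1032, 15]);
translate([2035, 423, 422]) cube([74, 1032, 15]);
translate([2149, 423, 422]) cube([74, 1032, 15]);


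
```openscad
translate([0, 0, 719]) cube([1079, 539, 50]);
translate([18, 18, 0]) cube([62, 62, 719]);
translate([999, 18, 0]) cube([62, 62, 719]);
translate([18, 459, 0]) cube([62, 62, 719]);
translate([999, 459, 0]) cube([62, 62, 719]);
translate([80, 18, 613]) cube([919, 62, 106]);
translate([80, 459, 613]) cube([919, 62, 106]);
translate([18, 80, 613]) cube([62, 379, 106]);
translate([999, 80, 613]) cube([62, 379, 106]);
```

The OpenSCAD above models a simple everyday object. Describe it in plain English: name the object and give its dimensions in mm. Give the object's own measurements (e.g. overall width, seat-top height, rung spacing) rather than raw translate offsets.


A table: top 1079 mm (x) × 539 mm (y), 50 mm thick, upper face at z = 769 mm, on four 62×62 mm square legs, each inset 18 mm from the nearest pair of top edges from z = 0 to the bottom of the top. Four apron rails, 62 mm thick and 106 mm tall, run between adjacent legs with their top edges flush with the underside of the top and their outer faces flush with the legs' outer faces.


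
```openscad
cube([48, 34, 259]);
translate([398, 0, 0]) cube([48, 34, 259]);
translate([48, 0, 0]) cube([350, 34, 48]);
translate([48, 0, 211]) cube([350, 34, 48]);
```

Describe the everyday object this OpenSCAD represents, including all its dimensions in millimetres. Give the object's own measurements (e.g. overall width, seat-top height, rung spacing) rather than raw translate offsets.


A rectangular picture frame lying in the x–z plane (depth along y). The opening is 350 mm wide (x) by 163 mm tall (z), surrounded by a border 48 mm wide on all four sides. The frame is 34 mm deep and is made of two full-height vertical stiles with two horizontal rails fitted between them.


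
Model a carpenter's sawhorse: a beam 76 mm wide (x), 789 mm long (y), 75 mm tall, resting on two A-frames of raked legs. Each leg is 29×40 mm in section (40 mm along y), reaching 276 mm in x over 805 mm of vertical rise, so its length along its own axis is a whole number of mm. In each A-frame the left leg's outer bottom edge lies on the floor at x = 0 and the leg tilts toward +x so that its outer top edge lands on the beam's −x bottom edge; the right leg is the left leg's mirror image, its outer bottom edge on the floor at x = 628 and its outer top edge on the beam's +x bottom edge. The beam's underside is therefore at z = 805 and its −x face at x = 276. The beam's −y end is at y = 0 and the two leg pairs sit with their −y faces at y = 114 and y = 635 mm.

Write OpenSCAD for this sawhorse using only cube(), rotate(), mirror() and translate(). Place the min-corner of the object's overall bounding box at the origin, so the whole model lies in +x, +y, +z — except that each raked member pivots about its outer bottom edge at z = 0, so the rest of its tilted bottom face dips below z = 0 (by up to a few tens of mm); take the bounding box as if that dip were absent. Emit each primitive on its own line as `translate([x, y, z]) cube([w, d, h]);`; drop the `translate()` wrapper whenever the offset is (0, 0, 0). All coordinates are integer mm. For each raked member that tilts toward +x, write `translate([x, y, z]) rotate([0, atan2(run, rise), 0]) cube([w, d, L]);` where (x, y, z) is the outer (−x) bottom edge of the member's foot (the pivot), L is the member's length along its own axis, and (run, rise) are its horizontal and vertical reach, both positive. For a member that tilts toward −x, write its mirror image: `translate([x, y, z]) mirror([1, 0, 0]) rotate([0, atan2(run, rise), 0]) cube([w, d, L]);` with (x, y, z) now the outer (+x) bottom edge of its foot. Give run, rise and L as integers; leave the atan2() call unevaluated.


translate([276, 0, 805]) cube([76, 789, 75]);
translate([0, 114, 0]) rotate([0, atan2(276, 805), 0]) cube([29, 40, 851]);
translate([628, 114, 0]) mirror([1, 0, 0]) rotate([0, atan2(276, 805), 0]) cube([29, 40, 851]);
translate([0, 635, 0]) rotate([0, atan2(276, 805), 0]) cube([29, 40, 851]);
translate([628, 635, 0]) mirror([1, 0, 0]) rotate([0, atan2(276, 805), 0]) cube([29, 40, 851]);


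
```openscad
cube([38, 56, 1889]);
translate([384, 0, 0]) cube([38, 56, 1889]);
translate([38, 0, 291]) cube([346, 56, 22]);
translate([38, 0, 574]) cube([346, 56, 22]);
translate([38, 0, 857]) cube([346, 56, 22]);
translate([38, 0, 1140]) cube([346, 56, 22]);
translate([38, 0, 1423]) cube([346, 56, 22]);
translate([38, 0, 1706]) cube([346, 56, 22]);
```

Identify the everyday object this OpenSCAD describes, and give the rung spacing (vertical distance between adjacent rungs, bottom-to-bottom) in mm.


A ladder. The rung spacing is 283 mm.

Two tall 38×56 posts with 6 short bars between them — a ladder. Adjacent rungs sit at z = 291 and z = 574, so the spacing is 574 − 291 = 283 mm.


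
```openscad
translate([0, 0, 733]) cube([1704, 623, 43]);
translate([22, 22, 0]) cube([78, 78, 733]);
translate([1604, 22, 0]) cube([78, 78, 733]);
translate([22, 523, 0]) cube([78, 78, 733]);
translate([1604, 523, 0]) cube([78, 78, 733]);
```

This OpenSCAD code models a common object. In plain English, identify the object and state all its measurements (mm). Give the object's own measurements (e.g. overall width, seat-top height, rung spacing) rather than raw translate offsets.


A table: top 1704 mm (x) × 623 mm (y), 43 mm thick, upper face at z = 776 mm, on four 78×78 mm square legs, each inset 22 mm from the nearest pair of top edges from z = 0 to the bottom of the top.


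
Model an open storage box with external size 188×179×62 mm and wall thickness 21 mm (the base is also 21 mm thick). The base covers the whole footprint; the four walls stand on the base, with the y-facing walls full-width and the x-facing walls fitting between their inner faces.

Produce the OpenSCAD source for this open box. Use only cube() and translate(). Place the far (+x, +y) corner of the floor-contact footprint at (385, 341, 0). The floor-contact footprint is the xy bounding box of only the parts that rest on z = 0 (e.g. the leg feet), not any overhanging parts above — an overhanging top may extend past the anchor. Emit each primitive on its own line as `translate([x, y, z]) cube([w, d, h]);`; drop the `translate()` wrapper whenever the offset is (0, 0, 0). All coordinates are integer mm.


translate([197, 162, 0]) cube([188, 179, 21]);
translate([197, 162, 21]) cube([188, 21, 41]);
translate([197, 320, 21]) cube([188, 21, 41]);
translate([197, 183, 21]) cube([21, 137, 41]);
translate([364, 183, 21]) cube([21, 137, 41]);


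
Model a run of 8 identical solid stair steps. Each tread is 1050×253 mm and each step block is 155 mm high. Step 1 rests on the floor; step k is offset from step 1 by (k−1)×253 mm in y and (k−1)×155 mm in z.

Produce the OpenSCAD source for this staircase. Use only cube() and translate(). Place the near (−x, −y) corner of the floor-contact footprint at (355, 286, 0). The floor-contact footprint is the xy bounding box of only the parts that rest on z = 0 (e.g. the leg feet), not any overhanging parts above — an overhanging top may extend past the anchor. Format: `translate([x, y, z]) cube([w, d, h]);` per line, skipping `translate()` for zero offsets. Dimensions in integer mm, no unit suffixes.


translate([355, 286, 0]) cube([1050, 253, 155]);
translate([355, 539, 155]) cube([1050, 253, 155]);
translate([355, 792, 310]) cube([1050, 253, 155]);
translate([355, 1045, 465]) cube([1050, 253, 155]);
translate([355, 1298, 620]) cube([1050, 253, 155]);
translate([355, 1551, 775]) cube([1050, 253, 155]);
translate([355, 1804, 930]) cube([1050, 253, 155]);
translate([355, 2057, 1085]) cube([1050, 253, 155]);


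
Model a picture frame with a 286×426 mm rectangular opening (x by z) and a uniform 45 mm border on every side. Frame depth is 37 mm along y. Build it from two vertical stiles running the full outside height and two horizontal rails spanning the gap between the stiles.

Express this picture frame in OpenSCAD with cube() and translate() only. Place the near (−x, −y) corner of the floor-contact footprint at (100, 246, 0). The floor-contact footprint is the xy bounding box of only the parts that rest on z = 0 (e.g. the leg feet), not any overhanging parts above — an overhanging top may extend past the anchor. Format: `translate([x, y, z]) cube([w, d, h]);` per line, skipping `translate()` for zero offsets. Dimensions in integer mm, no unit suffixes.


translate([100, 246, 0]) cube([45, 37, 516]);
translate([431, 246, 0]) cube([45, 37, 516]);
translate([145, 246, 0]) cube([286, 37, 45]);
translate([145, 246, 471]) cube([286, 37, 45]);


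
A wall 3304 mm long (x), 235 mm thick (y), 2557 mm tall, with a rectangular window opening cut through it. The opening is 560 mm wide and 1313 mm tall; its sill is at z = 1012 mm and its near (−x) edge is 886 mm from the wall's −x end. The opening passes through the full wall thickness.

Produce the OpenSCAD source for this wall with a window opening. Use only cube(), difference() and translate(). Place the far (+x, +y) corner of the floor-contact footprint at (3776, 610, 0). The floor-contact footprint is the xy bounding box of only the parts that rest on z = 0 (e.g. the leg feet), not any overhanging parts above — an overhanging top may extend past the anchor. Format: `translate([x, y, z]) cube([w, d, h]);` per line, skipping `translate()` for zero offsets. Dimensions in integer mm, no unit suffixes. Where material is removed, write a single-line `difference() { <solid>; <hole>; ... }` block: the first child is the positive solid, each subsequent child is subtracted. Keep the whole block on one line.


difference() { translate([472, 375, 0]) cube([3304, 235, 2557]); translate([1358, 375, 1012]) cube([560, 235, 1313]); }


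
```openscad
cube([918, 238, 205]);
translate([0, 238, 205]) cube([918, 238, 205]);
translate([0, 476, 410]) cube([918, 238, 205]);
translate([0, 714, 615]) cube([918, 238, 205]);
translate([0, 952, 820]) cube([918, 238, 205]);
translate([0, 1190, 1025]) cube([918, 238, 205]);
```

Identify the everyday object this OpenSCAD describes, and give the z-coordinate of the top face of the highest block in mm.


A staircase. The total rise is 1230 mm.

6 identical blocks, each offset up and back from the previous — a staircase. Each step is 205 mm tall and there are 6 of them, so the total rise is 6 × 205 = 1230 mm.


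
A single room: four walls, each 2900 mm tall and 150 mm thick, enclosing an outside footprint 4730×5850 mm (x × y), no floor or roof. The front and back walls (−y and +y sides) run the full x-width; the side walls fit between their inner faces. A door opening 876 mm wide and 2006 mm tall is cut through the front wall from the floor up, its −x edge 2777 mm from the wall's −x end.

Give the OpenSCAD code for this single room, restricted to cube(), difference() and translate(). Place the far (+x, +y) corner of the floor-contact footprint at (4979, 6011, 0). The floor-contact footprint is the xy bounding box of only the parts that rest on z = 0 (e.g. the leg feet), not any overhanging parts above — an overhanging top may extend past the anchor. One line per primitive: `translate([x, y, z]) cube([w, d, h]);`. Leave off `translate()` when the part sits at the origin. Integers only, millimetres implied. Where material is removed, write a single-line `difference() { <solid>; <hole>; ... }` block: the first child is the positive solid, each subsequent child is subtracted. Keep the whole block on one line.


difference() { translate([249, 161, 0]) cube([4730, 150, 2900]); translate([3026, 161, 0]) cube([876, 150, 2006]); }
translate([249, 5861, 0]) cube([4730, 150, 2900]);
translate([249, 311, 0]) cube([150, 5550, 2900]);
translate([4829, 311, 0]) cube([150, 5550, 2900]);


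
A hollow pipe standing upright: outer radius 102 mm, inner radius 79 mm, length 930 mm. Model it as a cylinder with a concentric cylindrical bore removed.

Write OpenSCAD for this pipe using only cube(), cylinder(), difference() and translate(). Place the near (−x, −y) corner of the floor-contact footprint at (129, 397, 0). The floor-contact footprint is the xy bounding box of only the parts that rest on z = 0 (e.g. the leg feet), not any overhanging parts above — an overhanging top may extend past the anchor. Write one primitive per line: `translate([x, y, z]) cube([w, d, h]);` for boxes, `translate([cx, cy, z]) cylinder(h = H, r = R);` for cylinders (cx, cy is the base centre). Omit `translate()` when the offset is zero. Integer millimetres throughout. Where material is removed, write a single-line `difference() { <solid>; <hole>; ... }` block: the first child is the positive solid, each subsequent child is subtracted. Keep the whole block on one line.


difference() { translate([231, 499, 0]) cylinder(h = 930, r = 102); translate([231, 499, 0]) cylinder(h = 930, r = 79); }


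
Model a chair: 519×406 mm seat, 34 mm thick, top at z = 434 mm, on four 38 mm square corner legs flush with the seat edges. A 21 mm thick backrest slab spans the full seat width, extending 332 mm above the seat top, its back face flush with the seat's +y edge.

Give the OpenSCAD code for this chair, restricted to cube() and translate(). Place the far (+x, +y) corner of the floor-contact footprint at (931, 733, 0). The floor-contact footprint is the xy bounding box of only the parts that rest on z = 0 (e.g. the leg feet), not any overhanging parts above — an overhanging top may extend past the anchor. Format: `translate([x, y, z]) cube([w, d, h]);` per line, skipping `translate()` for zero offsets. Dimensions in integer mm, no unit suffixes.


translate([412, 327, 400]) cube([519, 406, 34]);
translate([412, 327, 0]) cube([38, 38, 400]);
translate([893, 327, 0]) cube([38, 38, 400]);
translate([412, 695, 0]) cube([38, 38, 400]);
translate([893, 695, 0]) cube([38, 38, 400]);
translate([412, 712, 434]) cube([519, 21, 332]);


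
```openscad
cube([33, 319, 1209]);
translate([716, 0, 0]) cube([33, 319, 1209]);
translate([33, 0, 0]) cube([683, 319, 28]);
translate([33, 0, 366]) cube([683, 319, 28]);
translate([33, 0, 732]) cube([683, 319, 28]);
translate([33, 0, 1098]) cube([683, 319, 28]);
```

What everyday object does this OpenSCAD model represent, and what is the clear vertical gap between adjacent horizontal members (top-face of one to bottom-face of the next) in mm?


A bookshelf. The clear shelf gap is 338 mm.

Two tall side panels with 4 horizontal boards between them — a bookshelf. The first two shelf undersides are at z = 0 and z = 366; with shelf thickness 28, the clear gap is 366 − 0 − 28 = 338 mm.


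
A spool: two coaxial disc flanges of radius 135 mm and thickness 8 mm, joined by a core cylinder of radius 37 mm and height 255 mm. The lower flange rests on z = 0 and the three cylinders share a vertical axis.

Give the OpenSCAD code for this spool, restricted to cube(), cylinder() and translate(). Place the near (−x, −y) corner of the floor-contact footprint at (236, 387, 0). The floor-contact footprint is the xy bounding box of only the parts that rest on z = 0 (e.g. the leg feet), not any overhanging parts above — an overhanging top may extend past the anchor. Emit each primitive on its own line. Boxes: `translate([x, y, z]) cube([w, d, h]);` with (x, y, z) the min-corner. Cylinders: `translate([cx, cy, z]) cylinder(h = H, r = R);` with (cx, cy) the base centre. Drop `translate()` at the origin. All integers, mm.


translate([371, 522, 0]) cylinder(h = 8, r = 135);
translate([371, 522, 8]) cylinder(h = 255, r = 37);
translate([371, 522, 263]) cylinder(h = 8, r = 135);


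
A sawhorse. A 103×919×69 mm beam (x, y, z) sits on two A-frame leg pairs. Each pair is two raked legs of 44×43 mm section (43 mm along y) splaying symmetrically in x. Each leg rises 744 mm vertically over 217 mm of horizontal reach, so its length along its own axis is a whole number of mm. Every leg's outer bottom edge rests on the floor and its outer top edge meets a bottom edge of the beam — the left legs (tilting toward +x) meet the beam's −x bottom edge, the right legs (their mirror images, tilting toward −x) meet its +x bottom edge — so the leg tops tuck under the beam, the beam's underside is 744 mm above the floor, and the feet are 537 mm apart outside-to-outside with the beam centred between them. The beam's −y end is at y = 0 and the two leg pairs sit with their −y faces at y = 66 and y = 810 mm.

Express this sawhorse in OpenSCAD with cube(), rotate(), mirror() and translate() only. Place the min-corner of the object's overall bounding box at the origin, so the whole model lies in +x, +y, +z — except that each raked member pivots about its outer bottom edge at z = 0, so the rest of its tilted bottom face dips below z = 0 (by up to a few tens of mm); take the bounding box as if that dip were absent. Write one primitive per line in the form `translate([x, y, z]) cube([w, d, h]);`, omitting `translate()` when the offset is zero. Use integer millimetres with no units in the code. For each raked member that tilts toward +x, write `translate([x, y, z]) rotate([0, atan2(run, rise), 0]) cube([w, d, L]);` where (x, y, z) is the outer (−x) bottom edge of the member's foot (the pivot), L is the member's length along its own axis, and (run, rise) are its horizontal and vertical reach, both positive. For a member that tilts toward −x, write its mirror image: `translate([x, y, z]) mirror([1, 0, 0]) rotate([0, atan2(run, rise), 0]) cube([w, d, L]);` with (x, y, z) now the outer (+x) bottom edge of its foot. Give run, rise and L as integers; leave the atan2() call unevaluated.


translate([217, 0, 744]) cube([103, 919, 69]);
translate([0, 66, 0]) rotate([0, atan2(217, 744), 0]) cube([44, 43, 775]);
translate([537, 66, 0]) mirror([1, 0, 0]) rotate([0, atan2(217, 744), 0]) cube([44, 43, 775]);
translate([0, 810, 0]) rotate([0, atan2(217, 744), 0]) cube([44, 43, 775]);
translate([537, 810, 0]) mirror([1, 0, 0]) rotate([0, atan2(217, 744), 0]) cube([44, 43, 775]);


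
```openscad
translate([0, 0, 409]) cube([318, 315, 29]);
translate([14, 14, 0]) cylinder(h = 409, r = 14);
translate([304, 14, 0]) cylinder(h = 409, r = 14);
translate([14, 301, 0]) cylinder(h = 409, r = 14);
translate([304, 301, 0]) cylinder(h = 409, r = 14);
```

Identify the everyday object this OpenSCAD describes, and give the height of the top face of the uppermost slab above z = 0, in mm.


A stool. The seat height is 438 mm.

A 318×315×29 slab at z = 409 on four corner cylinders — a stool. The seat top is 409 + 29 = 438 mm.


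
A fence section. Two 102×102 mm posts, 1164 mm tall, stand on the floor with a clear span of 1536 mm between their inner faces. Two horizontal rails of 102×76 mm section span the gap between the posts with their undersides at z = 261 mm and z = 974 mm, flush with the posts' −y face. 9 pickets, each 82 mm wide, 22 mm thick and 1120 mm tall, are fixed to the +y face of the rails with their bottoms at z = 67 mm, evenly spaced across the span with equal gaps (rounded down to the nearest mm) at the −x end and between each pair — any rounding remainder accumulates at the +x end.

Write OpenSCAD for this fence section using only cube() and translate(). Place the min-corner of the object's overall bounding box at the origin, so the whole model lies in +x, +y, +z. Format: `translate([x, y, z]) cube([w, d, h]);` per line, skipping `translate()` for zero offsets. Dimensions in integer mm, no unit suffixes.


cube([102, 102, 1164]);
translate([1638, 0, 0]) cube([102, 102, 1164]);
translate([102, 0, 261]) cube([1536, 102, 76]);
translate([102, 0, 974]) cube([1536, 102, 76]);
translate([181, 102, 67]) cube([82, 22, 1120]);
translate([342, 102, 67]) cube([82, 22, 1120]);
translate([503, 102, 67]) cube([82, 22, 1120]);
translate([664, 102, 67]) cube([82, 22, 1120]);
translate([825, 102, 67]) cube([82, 22, 1120]);
translate([986, 102, 67]) cube([82, 22, 1120]);
translate([1147, 102, 67]) cube([82, 22, 1120]);
translate([1308, 102, 67]) cube([82, 22, 1120]);
translate([1469, 102, 67]) cube([82, 22, 1120]);


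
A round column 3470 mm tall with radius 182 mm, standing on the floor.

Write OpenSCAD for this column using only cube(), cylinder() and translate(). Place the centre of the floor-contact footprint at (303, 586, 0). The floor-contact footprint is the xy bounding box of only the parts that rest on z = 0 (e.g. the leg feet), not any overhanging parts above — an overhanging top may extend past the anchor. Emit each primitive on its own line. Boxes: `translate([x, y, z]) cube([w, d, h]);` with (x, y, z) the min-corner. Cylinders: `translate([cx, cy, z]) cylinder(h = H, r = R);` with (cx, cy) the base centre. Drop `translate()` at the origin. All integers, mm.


translate([303, 586, 0]) cylinder(h = 3470, r = 182);


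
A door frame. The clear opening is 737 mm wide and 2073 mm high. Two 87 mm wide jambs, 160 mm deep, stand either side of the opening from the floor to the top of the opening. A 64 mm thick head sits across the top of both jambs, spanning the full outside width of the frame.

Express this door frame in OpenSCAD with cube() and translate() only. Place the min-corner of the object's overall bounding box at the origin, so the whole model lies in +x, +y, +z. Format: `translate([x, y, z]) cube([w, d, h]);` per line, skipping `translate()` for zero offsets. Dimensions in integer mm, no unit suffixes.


cube([87, 160, 2073]);
translate([824, 0, 0]) cube([87, 160, 2073]);
translate([0, 0, 2073]) cube([911, 160, 64]);


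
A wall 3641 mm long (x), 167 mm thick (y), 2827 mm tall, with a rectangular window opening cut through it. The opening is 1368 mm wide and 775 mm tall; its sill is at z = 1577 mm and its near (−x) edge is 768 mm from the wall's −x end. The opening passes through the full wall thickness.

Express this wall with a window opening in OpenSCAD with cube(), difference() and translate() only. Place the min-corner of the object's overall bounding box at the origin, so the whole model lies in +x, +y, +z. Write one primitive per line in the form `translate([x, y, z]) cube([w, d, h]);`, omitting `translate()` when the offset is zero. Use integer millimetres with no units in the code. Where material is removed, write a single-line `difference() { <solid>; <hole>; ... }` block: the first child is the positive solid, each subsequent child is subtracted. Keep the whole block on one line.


difference() { cube([3641, 167, 2827]); translate([768, 0, 1577]) cube([1368, 167, 775]); }


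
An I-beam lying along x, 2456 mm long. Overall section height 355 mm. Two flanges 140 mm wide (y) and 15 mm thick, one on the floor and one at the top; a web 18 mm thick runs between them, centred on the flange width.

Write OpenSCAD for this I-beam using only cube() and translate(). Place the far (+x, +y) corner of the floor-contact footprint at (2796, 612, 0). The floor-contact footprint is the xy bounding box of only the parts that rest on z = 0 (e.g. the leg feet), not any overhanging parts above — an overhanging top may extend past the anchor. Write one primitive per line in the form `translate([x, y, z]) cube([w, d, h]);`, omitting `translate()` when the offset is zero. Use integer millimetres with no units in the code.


translate([340, 472, 0]) cube([2456, 140, 15]);
translate([340, 533, 15]) cube([2456, 18, 325]);
translate([340, 472, 340]) cube([2456, 140, 15]);


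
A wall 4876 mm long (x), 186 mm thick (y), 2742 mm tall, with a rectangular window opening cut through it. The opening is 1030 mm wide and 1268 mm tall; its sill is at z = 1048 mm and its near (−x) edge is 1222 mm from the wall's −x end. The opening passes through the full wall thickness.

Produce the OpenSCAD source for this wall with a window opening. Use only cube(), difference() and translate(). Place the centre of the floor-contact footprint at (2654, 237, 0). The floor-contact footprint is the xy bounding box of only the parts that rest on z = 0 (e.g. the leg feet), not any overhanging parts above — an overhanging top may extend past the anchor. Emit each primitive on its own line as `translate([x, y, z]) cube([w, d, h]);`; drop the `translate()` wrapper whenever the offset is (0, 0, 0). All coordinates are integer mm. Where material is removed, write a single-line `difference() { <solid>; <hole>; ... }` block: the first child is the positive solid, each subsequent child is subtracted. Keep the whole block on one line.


difference() { translate([216, 144, 0]) cube([4876, 186, 2742]); translate([1438, 144, 1048]) cube([1030, 186, 1268]); }


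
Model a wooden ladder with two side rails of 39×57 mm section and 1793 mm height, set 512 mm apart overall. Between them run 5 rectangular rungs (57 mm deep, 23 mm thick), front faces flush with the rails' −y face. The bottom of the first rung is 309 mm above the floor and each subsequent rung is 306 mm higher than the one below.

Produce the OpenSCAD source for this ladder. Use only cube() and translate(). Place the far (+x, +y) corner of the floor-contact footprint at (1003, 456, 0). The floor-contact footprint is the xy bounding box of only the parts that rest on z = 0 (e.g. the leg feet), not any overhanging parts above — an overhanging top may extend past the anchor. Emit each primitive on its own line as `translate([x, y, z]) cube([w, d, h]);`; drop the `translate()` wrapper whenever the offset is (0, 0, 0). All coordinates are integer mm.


translate([491, 399, 0]) cube([39, 57, 1793]);
translate([964, 399, 0]) cube([39, 57, 1793]);
translate([530, 399, 309]) cube([434, 57, 23]);
translate([530, 399, 615]) cube([434, 57, 23]);
translate([530, 399, 921]) cube([434, 57, 23]);
translate([530, 399, 1227]) cube([434, 57, 23]);
translate([530, 399, 1533]) cube([434, 57, 23]);


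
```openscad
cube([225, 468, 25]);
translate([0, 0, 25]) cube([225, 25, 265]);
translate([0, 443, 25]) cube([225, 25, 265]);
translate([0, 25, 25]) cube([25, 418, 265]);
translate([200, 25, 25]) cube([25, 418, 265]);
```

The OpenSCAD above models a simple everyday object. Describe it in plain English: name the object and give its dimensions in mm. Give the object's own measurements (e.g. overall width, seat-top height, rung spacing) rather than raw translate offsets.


An open-topped rectangular box: outside dimensions 225×468×290 mm, with a uniform wall and base thickness of 25 mm. The base is a full 225×468 slab on the floor; four walls sit on top of the base. The front and back walls (the −y and +y sides) span the full width; the two side walls fit between them.


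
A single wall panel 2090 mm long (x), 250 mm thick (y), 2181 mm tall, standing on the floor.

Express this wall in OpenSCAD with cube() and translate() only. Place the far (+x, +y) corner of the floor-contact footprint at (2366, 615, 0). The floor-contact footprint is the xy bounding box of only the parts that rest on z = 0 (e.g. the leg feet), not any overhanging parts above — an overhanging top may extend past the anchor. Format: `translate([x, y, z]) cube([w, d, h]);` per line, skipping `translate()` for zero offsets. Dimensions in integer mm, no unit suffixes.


translate([276, 365, 0]) cube([2090, 250, 2181]);


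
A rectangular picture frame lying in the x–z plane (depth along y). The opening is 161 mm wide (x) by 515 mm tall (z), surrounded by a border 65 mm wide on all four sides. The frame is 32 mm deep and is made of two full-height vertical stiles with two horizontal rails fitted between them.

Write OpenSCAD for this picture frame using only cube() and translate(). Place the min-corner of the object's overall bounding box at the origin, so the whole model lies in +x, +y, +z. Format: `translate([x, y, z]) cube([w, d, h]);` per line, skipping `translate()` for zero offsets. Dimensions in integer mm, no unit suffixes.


cube([65, 32, 645]);
translate([226, 0, 0]) cube([65, 32, 645]);
translate([65, 0, 0]) cube([161, 32, 65]);
translate([65, 0, 580]) cube([161, 32, 65]);


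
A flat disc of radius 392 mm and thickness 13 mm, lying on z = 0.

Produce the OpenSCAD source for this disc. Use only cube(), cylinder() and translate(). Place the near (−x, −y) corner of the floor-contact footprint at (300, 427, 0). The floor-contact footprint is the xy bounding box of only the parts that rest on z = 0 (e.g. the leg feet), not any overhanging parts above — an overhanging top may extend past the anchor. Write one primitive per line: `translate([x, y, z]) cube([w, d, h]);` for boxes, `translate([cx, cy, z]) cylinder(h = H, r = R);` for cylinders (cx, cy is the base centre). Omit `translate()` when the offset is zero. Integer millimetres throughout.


translate([692, 819, 0]) cylinder(h = 13, r = 392);


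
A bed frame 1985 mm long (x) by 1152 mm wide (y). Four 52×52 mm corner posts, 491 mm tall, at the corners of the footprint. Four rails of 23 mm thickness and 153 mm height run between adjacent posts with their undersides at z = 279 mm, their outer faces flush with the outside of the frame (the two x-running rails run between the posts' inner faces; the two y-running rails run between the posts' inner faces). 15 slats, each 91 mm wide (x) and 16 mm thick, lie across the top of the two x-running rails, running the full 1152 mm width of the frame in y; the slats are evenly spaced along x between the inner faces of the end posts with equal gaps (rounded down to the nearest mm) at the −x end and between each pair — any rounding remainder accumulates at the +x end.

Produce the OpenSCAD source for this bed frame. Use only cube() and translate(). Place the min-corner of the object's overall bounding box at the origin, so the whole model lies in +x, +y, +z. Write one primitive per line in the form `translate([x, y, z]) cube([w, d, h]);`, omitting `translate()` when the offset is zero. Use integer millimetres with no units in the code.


cube([52, 52, 491]);
translate([0, 1100, 0]) cube([52, 52, 491]);
translate([1933, 0, 0]) cube([52, 52, 491]);
translate([1933, 1100, 0]) cube([52, 52, 491]);
translate([52, 0, 279]) cube([1881, 23, 153]);
translate([52, 1129, 279]) cube([1881, 23, 153]);
translate([0, 52, 279]) cube([23, 1048, 153]);
translate([1962, 52, 279]) cube([23, 1048, 153]);
translate([84, 0, 432]) cube([91, 1152, 16]);
translate([207, 0, 432]) cube([91, 1152, 16]);
translate([330, 0, 432]) cube([91, 1152, 16]);
translate([453, 0, 432]) cube([91, 1152, 16]);
translate([576, 0, 432]) cube([91, 1152, 16]);
translate([699, 0, 432]) cube([91, 1152, 16]);
translate([822, 0, 432]) cube([91, 1152, 16]);
translate([945, 0, 432]) cube([91, 1152, 16]);
translate([1068, 0, 432]) cube([91, 1152, 16]);
translate([1191, 0, 432]) cube([91, 1152, 16]);
translate([1314, 0, 432]) cube([91, 1152, 16]);
translate([1437, 0, 432]) cube([91, 1152, 16]);
translate([1560, 0, 432]) cube([91, 1152, 16]);
translate([1683, 0, 432]) cube([91, 1152, 16]);
translate([1806, 0, 432]) cube([91, 1152, 16]);
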